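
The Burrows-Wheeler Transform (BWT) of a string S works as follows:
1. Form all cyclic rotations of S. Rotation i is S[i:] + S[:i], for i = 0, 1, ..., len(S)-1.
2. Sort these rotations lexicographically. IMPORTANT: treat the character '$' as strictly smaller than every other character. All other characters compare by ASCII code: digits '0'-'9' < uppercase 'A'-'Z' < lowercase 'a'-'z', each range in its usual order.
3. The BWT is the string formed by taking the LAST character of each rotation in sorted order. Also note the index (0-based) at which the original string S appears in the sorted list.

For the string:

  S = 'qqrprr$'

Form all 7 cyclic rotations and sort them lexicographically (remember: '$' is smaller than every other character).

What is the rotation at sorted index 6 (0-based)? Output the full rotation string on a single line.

Answer: rr$qqrp

Derivation:
All 7 rotations (rotation i = S[i:]+S[:i]):
  rot[0] = qqrprr$
  rot[1] = qrprr$q
  rot[2] = rprr$qq
  rot[3] = prr$qqr
  rot[4] = rr$qqrp
  rot[5] = r$qqrpr
  rot[6] = $qqrprr
Sorted (with $ < everything):
  sorted[0] = $qqrprr
  sorted[1] = prr$qqr
  sorted[2] = qqrprr$
  sorted[3] = qrprr$q
  sorted[4] = r$qqrpr
  sorted[5] = rprr$qq
  sorted[6] = rr$qqrp
sorted[6] = rr$qqrp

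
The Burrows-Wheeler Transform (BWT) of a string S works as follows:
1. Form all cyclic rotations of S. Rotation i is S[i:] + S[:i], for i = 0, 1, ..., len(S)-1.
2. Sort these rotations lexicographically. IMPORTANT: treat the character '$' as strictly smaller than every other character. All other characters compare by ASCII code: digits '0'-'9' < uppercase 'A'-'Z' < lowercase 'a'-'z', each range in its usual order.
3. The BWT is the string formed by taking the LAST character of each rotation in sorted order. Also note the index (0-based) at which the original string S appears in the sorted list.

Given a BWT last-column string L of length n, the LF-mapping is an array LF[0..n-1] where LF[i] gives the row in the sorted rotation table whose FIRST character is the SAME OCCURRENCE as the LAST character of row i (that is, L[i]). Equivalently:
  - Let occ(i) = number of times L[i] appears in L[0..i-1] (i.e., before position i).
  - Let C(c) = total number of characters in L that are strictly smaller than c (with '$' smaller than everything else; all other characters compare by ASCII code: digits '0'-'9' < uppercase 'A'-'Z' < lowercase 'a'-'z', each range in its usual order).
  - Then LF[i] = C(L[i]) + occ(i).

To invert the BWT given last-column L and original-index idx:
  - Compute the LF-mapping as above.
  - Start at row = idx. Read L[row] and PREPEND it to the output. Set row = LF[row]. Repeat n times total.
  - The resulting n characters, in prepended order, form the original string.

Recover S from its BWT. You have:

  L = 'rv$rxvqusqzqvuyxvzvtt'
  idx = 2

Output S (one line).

Answer: qutzuvvrqvqstzxvyvxr$

Derivation:
LF mapping: 4 11 0 5 16 12 1 9 6 2 19 3 13 10 18 17 14 20 15 7 8
Walk LF starting at row 2, prepending L[row]:
  step 1: row=2, L[2]='$', prepend. Next row=LF[2]=0
  step 2: row=0, L[0]='r', prepend. Next row=LF[0]=4
  step 3: row=4, L[4]='x', prepend. Next row=LF[4]=16
  step 4: row=16, L[16]='v', prepend. Next row=LF[16]=14
  step 5: row=14, L[14]='y', prepend. Next row=LF[14]=18
  step 6: row=18, L[18]='v', prepend. Next row=LF[18]=15
  step 7: row=15, L[15]='x', prepend. Next row=LF[15]=17
  step 8: row=17, L[17]='z', prepend. Next row=LF[17]=20
  step 9: row=20, L[20]='t', prepend. Next row=LF[20]=8
  step 10: row=8, L[8]='s', prepend. Next row=LF[8]=6
  step 11: row=6, L[6]='q', prepend. Next row=LF[6]=1
  step 12: row=1, L[1]='v', prepend. Next row=LF[1]=11
  step 13: row=11, L[11]='q', prepend. Next row=LF[11]=3
  step 14: row=3, L[3]='r', prepend. Next row=LF[3]=5
  step 15: row=5, L[5]='v', prepend. Next row=LF[5]=12
  step 16: row=12, L[12]='v', prepend. Next row=LF[12]=13
  step 17: row=13, L[13]='u', prepend. Next row=LF[13]=10
  step 18: row=10, L[10]='z', prepend. Next row=LF[10]=19
  step 19: row=19, L[19]='t', prepend. Next row=LF[19]=7
  step 20: row=7, L[7]='u', prepend. Next row=LF[7]=9
  step 21: row=9, L[9]='q', prepend. Next row=LF[9]=2
Reversed output: qutzuvvrqvqstzxvyvxr$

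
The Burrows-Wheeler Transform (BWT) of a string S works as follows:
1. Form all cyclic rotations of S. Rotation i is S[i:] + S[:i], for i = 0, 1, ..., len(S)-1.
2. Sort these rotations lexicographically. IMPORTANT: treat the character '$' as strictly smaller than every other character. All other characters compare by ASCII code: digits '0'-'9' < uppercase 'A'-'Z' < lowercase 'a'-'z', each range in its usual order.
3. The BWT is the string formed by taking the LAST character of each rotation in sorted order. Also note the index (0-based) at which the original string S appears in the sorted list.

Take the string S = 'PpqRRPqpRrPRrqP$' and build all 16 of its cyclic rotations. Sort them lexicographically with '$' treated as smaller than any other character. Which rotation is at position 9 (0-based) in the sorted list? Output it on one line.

All 16 rotations (rotation i = S[i:]+S[:i]):
  rot[0] = PpqRRPqpRrPRrqP$
  rot[1] = pqRRPqpRrPRrqP$P
  rot[2] = qRRPqpRrPRrqP$Pp
  rot[3] = RRPqpRrPRrqP$Ppq
  rot[4] = RPqpRrPRrqP$PpqR
  rot[5] = PqpRrPRrqP$PpqRR
  rot[6] = qpRrPRrqP$PpqRRP
  rot[7] = pRrPRrqP$PpqRRPq
  rot[8] = RrPRrqP$PpqRRPqp
  rot[9] = rPRrqP$PpqRRPqpR
  rot[10] = PRrqP$PpqRRPqpRr
  rot[11] = RrqP$PpqRRPqpRrP
  rot[12] = rqP$PpqRRPqpRrPR
  rot[13] = qP$PpqRRPqpRrPRr
  rot[14] = P$PpqRRPqpRrPRrq
  rot[15] = $PpqRRPqpRrPRrqP
Sorted (with $ < everything):
  sorted[0] = $PpqRRPqpRrPRrqP
  sorted[1] = P$PpqRRPqpRrPRrq
  sorted[2] = PRrqP$PpqRRPqpRr
  sorted[3] = PpqRRPqpRrPRrqP$
  sorted[4] = PqpRrPRrqP$PpqRR
  sorted[5] = RPqpRrPRrqP$PpqR
  sorted[6] = RRPqpRrPRrqP$Ppq
  sorted[7] = RrPRrqP$PpqRRPqp
  sorted[8] = RrqP$PpqRRPqpRrP
  sorted[9] = pRrPRrqP$PpqRRPq
  sorted[10] = pqRRPqpRrPRrqP$P
  sorted[11] = qP$PpqRRPqpRrPRr
  sorted[12] = qRRPqpRrPRrqP$Pp
  sorted[13] = qpRrPRrqP$PpqRRP
  sorted[14] = rPRrqP$PpqRRPqpR
  sorted[15] = rqP$PpqRRPqpRrPR
sorted[9] = pRrPRrqP$PpqRRPq

Answer: pRrPRrqP$PpqRRPq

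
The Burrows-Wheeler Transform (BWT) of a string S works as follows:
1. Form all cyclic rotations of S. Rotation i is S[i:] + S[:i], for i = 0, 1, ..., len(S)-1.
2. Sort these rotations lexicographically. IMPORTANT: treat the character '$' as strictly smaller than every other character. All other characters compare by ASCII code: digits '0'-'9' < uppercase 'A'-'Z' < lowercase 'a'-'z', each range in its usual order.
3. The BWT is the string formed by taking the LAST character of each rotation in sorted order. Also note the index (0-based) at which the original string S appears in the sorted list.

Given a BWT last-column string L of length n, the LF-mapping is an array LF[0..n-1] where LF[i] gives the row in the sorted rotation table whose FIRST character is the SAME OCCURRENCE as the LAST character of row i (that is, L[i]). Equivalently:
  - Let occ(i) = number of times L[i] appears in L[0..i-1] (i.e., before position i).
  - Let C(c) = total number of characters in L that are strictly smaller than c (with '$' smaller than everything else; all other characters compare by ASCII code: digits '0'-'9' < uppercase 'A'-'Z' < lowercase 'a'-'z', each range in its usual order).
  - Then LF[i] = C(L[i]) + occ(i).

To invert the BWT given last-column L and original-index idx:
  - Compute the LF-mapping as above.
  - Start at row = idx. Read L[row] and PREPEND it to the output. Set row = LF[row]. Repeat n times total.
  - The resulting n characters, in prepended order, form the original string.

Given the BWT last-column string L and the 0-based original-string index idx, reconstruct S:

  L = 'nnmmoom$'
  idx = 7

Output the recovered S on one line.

Answer: onmmmon$

Derivation:
LF mapping: 4 5 1 2 6 7 3 0
Walk LF starting at row 7, prepending L[row]:
  step 1: row=7, L[7]='$', prepend. Next row=LF[7]=0
  step 2: row=0, L[0]='n', prepend. Next row=LF[0]=4
  step 3: row=4, L[4]='o', prepend. Next row=LF[4]=6
  step 4: row=6, L[6]='m', prepend. Next row=LF[6]=3
  step 5: row=3, L[3]='m', prepend. Next row=LF[3]=2
  step 6: row=2, L[2]='m', prepend. Next row=LF[2]=1
  step 7: row=1, L[1]='n', prepend. Next row=LF[1]=5
  step 8: row=5, L[5]='o', prepend. Next row=LF[5]=7
Reversed output: onmmmon$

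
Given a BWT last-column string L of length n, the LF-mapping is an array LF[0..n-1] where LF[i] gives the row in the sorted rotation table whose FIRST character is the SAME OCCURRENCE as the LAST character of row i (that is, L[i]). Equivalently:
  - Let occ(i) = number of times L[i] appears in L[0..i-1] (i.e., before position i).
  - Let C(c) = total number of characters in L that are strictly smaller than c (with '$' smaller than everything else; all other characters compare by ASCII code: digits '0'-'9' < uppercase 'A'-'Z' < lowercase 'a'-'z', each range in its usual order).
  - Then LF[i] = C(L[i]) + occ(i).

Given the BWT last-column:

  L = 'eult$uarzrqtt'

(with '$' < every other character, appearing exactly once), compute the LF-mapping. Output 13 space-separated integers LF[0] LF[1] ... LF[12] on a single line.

Char counts: '$':1, 'a':1, 'e':1, 'l':1, 'q':1, 'r':2, 't':3, 'u':2, 'z':1
C (first-col start): C('$')=0, C('a')=1, C('e')=2, C('l')=3, C('q')=4, C('r')=5, C('t')=7, C('u')=10, C('z')=12
L[0]='e': occ=0, LF[0]=C('e')+0=2+0=2
L[1]='u': occ=0, LF[1]=C('u')+0=10+0=10
L[2]='l': occ=0, LF[2]=C('l')+0=3+0=3
L[3]='t': occ=0, LF[3]=C('t')+0=7+0=7
L[4]='$': occ=0, LF[4]=C('$')+0=0+0=0
L[5]='u': occ=1, LF[5]=C('u')+1=10+1=11
L[6]='a': occ=0, LF[6]=C('a')+0=1+0=1
L[7]='r': occ=0, LF[7]=C('r')+0=5+0=5
L[8]='z': occ=0, LF[8]=C('z')+0=12+0=12
L[9]='r': occ=1, LF[9]=C('r')+1=5+1=6
L[10]='q': occ=0, LF[10]=C('q')+0=4+0=4
L[11]='t': occ=1, LF[11]=C('t')+1=7+1=8
L[12]='t': occ=2, LF[12]=C('t')+2=7+2=9

Answer: 2 10 3 7 0 11 1 5 12 6 4 8 9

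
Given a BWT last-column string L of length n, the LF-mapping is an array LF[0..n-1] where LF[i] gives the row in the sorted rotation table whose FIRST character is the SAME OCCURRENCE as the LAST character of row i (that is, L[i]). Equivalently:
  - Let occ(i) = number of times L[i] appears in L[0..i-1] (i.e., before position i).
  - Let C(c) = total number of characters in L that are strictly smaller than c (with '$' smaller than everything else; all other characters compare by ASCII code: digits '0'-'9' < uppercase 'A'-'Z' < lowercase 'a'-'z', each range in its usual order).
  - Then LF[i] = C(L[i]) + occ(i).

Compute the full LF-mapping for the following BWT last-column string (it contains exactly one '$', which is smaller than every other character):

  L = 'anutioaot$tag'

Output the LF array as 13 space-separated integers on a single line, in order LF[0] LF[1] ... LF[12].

Char counts: '$':1, 'a':3, 'g':1, 'i':1, 'n':1, 'o':2, 't':3, 'u':1
C (first-col start): C('$')=0, C('a')=1, C('g')=4, C('i')=5, C('n')=6, C('o')=7, C('t')=9, C('u')=12
L[0]='a': occ=0, LF[0]=C('a')+0=1+0=1
L[1]='n': occ=0, LF[1]=C('n')+0=6+0=6
L[2]='u': occ=0, LF[2]=C('u')+0=12+0=12
L[3]='t': occ=0, LF[3]=C('t')+0=9+0=9
L[4]='i': occ=0, LF[4]=C('i')+0=5+0=5
L[5]='o': occ=0, LF[5]=C('o')+0=7+0=7
L[6]='a': occ=1, LF[6]=C('a')+1=1+1=2
L[7]='o': occ=1, LF[7]=C('o')+1=7+1=8
L[8]='t': occ=1, LF[8]=C('t')+1=9+1=10
L[9]='$': occ=0, LF[9]=C('$')+0=0+0=0
L[10]='t': occ=2, LF[10]=C('t')+2=9+2=11
L[11]='a': occ=2, LF[11]=C('a')+2=1+2=3
L[12]='g': occ=0, LF[12]=C('g')+0=4+0=4

Answer: 1 6 12 9 5 7 2 8 10 0 11 3 4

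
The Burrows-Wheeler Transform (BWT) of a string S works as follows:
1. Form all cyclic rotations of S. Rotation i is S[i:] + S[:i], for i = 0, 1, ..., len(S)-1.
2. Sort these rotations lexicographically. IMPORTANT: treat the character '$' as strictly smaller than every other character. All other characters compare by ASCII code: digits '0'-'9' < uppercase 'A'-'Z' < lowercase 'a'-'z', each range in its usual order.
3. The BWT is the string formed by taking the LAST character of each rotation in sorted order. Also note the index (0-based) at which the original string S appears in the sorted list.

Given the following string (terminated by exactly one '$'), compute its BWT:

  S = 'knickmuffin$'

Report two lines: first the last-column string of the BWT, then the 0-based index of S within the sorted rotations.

All 12 rotations (rotation i = S[i:]+S[:i]):
  rot[0] = knickmuffin$
  rot[1] = nickmuffin$k
  rot[2] = ickmuffin$kn
  rot[3] = ckmuffin$kni
  rot[4] = kmuffin$knic
  rot[5] = muffin$knick
  rot[6] = uffin$knickm
  rot[7] = ffin$knickmu
  rot[8] = fin$knickmuf
  rot[9] = in$knickmuff
  rot[10] = n$knickmuffi
  rot[11] = $knickmuffin
Sorted (with $ < everything):
  sorted[0] = $knickmuffin  (last char: 'n')
  sorted[1] = ckmuffin$kni  (last char: 'i')
  sorted[2] = ffin$knickmu  (last char: 'u')
  sorted[3] = fin$knickmuf  (last char: 'f')
  sorted[4] = ickmuffin$kn  (last char: 'n')
  sorted[5] = in$knickmuff  (last char: 'f')
  sorted[6] = kmuffin$knic  (last char: 'c')
  sorted[7] = knickmuffin$  (last char: '$')
  sorted[8] = muffin$knick  (last char: 'k')
  sorted[9] = n$knickmuffi  (last char: 'i')
  sorted[10] = nickmuffin$k  (last char: 'k')
  sorted[11] = uffin$knickm  (last char: 'm')
Last column: niufnfc$kikm
Original string S is at sorted index 7

Answer: niufnfc$kikm
7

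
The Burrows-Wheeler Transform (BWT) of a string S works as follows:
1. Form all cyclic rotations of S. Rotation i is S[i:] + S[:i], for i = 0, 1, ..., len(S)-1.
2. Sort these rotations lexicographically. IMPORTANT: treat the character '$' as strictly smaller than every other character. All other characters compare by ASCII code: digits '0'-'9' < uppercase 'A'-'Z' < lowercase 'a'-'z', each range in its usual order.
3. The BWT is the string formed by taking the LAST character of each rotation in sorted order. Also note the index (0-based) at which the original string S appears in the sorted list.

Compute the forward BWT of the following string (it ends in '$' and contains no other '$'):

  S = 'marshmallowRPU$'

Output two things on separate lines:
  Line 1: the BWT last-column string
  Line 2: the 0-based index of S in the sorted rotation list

Answer: URwPmmsalh$laro
10

Derivation:
All 15 rotations (rotation i = S[i:]+S[:i]):
  rot[0] = marshmallowRPU$
  rot[1] = arshmallowRPU$m
  rot[2] = rshmallowRPU$ma
  rot[3] = shmallowRPU$mar
  rot[4] = hmallowRPU$mars
  rot[5] = mallowRPU$marsh
  rot[6] = allowRPU$marshm
  rot[7] = llowRPU$marshma
  rot[8] = lowRPU$marshmal
  rot[9] = owRPU$marshmall
  rot[10] = wRPU$marshmallo
  rot[11] = RPU$marshmallow
  rot[12] = PU$marshmallowR
  rot[13] = U$marshmallowRP
  rot[14] = $marshmallowRPU
Sorted (with $ < everything):
  sorted[0] = $marshmallowRPU  (last char: 'U')
  sorted[1] = PU$marshmallowR  (last char: 'R')
  sorted[2] = RPU$marshmallow  (last char: 'w')
  sorted[3] = U$marshmallowRP  (last char: 'P')
  sorted[4] = allowRPU$marshm  (last char: 'm')
  sorted[5] = arshmallowRPU$m  (last char: 'm')
  sorted[6] = hmallowRPU$mars  (last char: 's')
  sorted[7] = llowRPU$marshma  (last char: 'a')
  sorted[8] = lowRPU$marshmal  (last char: 'l')
  sorted[9] = mallowRPU$marsh  (last char: 'h')
  sorted[10] = marshmallowRPU$  (last char: '$')
  sorted[11] = owRPU$marshmall  (last char: 'l')
  sorted[12] = rshmallowRPU$ma  (last char: 'a')
  sorted[13] = shmallowRPU$mar  (last char: 'r')
  sorted[14] = wRPU$marshmallo  (last char: 'o')
Last column: URwPmmsalh$laro
Original string S is at sorted index 10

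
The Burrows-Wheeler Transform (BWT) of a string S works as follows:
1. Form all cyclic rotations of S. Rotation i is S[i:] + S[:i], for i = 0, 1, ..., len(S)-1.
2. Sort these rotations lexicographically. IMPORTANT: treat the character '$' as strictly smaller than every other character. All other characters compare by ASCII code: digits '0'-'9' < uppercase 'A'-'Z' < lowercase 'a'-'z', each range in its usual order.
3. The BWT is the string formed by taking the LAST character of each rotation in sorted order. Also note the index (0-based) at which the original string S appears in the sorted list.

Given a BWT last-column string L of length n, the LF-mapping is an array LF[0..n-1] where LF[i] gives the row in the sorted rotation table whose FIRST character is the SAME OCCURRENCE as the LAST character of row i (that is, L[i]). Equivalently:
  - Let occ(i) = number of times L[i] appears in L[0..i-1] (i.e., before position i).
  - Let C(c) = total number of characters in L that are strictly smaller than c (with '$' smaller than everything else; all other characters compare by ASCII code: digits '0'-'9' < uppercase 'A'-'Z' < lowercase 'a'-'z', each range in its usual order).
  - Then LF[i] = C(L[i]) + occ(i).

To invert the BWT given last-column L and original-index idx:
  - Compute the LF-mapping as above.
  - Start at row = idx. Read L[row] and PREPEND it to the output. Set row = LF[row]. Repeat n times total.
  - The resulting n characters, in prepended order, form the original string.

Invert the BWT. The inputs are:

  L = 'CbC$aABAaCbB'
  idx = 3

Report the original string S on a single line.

LF mapping: 5 10 6 0 8 1 3 2 9 7 11 4
Walk LF starting at row 3, prepending L[row]:
  step 1: row=3, L[3]='$', prepend. Next row=LF[3]=0
  step 2: row=0, L[0]='C', prepend. Next row=LF[0]=5
  step 3: row=5, L[5]='A', prepend. Next row=LF[5]=1
  step 4: row=1, L[1]='b', prepend. Next row=LF[1]=10
  step 5: row=10, L[10]='b', prepend. Next row=LF[10]=11
  step 6: row=11, L[11]='B', prepend. Next row=LF[11]=4
  step 7: row=4, L[4]='a', prepend. Next row=LF[4]=8
  step 8: row=8, L[8]='a', prepend. Next row=LF[8]=9
  step 9: row=9, L[9]='C', prepend. Next row=LF[9]=7
  step 10: row=7, L[7]='A', prepend. Next row=LF[7]=2
  step 11: row=2, L[2]='C', prepend. Next row=LF[2]=6
  step 12: row=6, L[6]='B', prepend. Next row=LF[6]=3
Reversed output: BCACaaBbbAC$

Answer: BCACaaBbbAC$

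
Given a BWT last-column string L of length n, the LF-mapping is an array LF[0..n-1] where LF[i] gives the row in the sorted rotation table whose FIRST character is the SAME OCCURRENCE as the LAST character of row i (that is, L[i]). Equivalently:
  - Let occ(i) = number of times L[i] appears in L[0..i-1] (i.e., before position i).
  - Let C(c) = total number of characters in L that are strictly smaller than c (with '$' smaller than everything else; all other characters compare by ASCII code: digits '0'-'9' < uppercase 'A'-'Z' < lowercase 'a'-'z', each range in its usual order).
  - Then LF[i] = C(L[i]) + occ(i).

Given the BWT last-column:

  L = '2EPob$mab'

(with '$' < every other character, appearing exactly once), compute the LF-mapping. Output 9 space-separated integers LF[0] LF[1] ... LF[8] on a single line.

Answer: 1 2 3 8 5 0 7 4 6

Derivation:
Char counts: '$':1, '2':1, 'E':1, 'P':1, 'a':1, 'b':2, 'm':1, 'o':1
C (first-col start): C('$')=0, C('2')=1, C('E')=2, C('P')=3, C('a')=4, C('b')=5, C('m')=7, C('o')=8
L[0]='2': occ=0, LF[0]=C('2')+0=1+0=1
L[1]='E': occ=0, LF[1]=C('E')+0=2+0=2
L[2]='P': occ=0, LF[2]=C('P')+0=3+0=3
L[3]='o': occ=0, LF[3]=C('o')+0=8+0=8
L[4]='b': occ=0, LF[4]=C('b')+0=5+0=5
L[5]='$': occ=0, LF[5]=C('$')+0=0+0=0
L[6]='m': occ=0, LF[6]=C('m')+0=7+0=7
L[7]='a': occ=0, LF[7]=C('a')+0=4+0=4
L[8]='b': occ=1, LF[8]=C('b')+1=5+1=6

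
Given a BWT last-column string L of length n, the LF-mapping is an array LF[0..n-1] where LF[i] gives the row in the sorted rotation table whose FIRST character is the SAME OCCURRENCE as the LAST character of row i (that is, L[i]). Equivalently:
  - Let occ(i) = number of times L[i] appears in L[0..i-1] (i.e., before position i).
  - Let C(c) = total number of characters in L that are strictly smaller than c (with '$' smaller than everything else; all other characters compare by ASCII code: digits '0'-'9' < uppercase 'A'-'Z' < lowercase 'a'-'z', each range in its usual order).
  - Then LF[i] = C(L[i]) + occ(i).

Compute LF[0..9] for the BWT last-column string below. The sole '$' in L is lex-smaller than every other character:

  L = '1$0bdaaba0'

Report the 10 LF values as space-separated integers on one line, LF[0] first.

Char counts: '$':1, '0':2, '1':1, 'a':3, 'b':2, 'd':1
C (first-col start): C('$')=0, C('0')=1, C('1')=3, C('a')=4, C('b')=7, C('d')=9
L[0]='1': occ=0, LF[0]=C('1')+0=3+0=3
L[1]='$': occ=0, LF[1]=C('$')+0=0+0=0
L[2]='0': occ=0, LF[2]=C('0')+0=1+0=1
L[3]='b': occ=0, LF[3]=C('b')+0=7+0=7
L[4]='d': occ=0, LF[4]=C('d')+0=9+0=9
L[5]='a': occ=0, LF[5]=C('a')+0=4+0=4
L[6]='a': occ=1, LF[6]=C('a')+1=4+1=5
L[7]='b': occ=1, LF[7]=C('b')+1=7+1=8
L[8]='a': occ=2, LF[8]=C('a')+2=4+2=6
L[9]='0': occ=1, LF[9]=C('0')+1=1+1=2

Answer: 3 0 1 7 9 4 5 8 6 2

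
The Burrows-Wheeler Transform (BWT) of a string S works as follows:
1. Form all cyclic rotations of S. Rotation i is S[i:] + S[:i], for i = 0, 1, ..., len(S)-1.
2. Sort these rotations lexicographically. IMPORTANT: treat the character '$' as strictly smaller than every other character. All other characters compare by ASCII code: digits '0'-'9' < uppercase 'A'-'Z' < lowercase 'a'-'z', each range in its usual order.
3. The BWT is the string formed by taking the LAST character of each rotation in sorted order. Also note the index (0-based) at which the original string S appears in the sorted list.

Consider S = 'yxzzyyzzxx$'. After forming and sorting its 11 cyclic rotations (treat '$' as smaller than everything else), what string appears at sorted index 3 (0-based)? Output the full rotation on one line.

Answer: xzzyyzzxx$y

Derivation:
All 11 rotations (rotation i = S[i:]+S[:i]):
  rot[0] = yxzzyyzzxx$
  rot[1] = xzzyyzzxx$y
  rot[2] = zzyyzzxx$yx
  rot[3] = zyyzzxx$yxz
  rot[4] = yyzzxx$yxzz
  rot[5] = yzzxx$yxzzy
  rot[6] = zzxx$yxzzyy
  rot[7] = zxx$yxzzyyz
  rot[8] = xx$yxzzyyzz
  rot[9] = x$yxzzyyzzx
  rot[10] = $yxzzyyzzxx
Sorted (with $ < everything):
  sorted[0] = $yxzzyyzzxx
  sorted[1] = x$yxzzyyzzx
  sorted[2] = xx$yxzzyyzz
  sorted[3] = xzzyyzzxx$y
  sorted[4] = yxzzyyzzxx$
  sorted[5] = yyzzxx$yxzz
  sorted[6] = yzzxx$yxzzy
  sorted[7] = zxx$yxzzyyz
  sorted[8] = zyyzzxx$yxz
  sorted[9] = zzxx$yxzzyy
  sorted[10] = zzyyzzxx$yx
sorted[3] = xzzyyzzxx$y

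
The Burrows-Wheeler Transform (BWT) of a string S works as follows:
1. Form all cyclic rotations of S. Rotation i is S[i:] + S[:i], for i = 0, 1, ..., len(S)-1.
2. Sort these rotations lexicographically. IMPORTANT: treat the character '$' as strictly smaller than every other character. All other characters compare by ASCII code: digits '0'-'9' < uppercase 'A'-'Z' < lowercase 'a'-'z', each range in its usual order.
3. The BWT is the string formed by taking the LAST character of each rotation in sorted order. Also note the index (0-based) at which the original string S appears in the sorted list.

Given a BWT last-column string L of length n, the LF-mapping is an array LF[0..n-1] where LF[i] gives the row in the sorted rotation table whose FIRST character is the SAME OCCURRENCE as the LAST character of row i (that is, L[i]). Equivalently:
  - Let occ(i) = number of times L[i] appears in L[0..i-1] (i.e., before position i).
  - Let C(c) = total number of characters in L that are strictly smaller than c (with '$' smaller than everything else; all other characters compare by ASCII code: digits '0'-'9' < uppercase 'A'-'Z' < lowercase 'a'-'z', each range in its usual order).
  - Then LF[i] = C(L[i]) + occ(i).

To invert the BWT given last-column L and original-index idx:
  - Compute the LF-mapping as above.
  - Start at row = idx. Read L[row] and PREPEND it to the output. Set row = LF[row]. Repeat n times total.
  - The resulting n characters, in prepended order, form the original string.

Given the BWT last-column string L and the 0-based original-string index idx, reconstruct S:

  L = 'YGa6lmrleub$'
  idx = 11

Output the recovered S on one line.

Answer: umbrellaG6Y$

Derivation:
LF mapping: 3 2 4 1 7 9 10 8 6 11 5 0
Walk LF starting at row 11, prepending L[row]:
  step 1: row=11, L[11]='$', prepend. Next row=LF[11]=0
  step 2: row=0, L[0]='Y', prepend. Next row=LF[0]=3
  step 3: row=3, L[3]='6', prepend. Next row=LF[3]=1
  step 4: row=1, L[1]='G', prepend. Next row=LF[1]=2
  step 5: row=2, L[2]='a', prepend. Next row=LF[2]=4
  step 6: row=4, L[4]='l', prepend. Next row=LF[4]=7
  step 7: row=7, L[7]='l', prepend. Next row=LF[7]=8
  step 8: row=8, L[8]='e', prepend. Next row=LF[8]=6
  step 9: row=6, L[6]='r', prepend. Next row=LF[6]=10
  step 10: row=10, L[10]='b', prepend. Next row=LF[10]=5
  step 11: row=5, L[5]='m', prepend. Next row=LF[5]=9
  step 12: row=9, L[9]='u', prepend. Next row=LF[9]=11
Reversed output: umbrellaG6Y$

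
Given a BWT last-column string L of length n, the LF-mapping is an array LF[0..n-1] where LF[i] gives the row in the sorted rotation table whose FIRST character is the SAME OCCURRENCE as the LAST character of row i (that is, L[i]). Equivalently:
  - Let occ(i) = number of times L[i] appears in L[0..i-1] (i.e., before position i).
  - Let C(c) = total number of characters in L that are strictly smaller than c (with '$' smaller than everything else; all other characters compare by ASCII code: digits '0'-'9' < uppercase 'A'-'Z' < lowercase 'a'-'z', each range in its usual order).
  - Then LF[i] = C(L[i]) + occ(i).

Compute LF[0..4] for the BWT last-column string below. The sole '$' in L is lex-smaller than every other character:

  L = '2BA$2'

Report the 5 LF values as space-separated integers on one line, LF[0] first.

Char counts: '$':1, '2':2, 'A':1, 'B':1
C (first-col start): C('$')=0, C('2')=1, C('A')=3, C('B')=4
L[0]='2': occ=0, LF[0]=C('2')+0=1+0=1
L[1]='B': occ=0, LF[1]=C('B')+0=4+0=4
L[2]='A': occ=0, LF[2]=C('A')+0=3+0=3
L[3]='$': occ=0, LF[3]=C('$')+0=0+0=0
L[4]='2': occ=1, LF[4]=C('2')+1=1+1=2

Answer: 1 4 3 0 2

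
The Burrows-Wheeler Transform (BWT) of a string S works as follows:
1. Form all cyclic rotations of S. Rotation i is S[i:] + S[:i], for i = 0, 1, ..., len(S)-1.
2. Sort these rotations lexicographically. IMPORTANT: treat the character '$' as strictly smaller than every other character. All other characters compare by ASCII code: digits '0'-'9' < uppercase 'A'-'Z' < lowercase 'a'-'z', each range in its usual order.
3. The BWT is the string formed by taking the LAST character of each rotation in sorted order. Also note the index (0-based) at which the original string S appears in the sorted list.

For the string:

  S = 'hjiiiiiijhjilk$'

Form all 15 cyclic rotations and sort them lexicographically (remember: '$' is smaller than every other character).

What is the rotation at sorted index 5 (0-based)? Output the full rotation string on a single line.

All 15 rotations (rotation i = S[i:]+S[:i]):
  rot[0] = hjiiiiiijhjilk$
  rot[1] = jiiiiiijhjilk$h
  rot[2] = iiiiiijhjilk$hj
  rot[3] = iiiiijhjilk$hji
  rot[4] = iiiijhjilk$hjii
  rot[5] = iiijhjilk$hjiii
  rot[6] = iijhjilk$hjiiii
  rot[7] = ijhjilk$hjiiiii
  rot[8] = jhjilk$hjiiiiii
  rot[9] = hjilk$hjiiiiiij
  rot[10] = jilk$hjiiiiiijh
  rot[11] = ilk$hjiiiiiijhj
  rot[12] = lk$hjiiiiiijhji
  rot[13] = k$hjiiiiiijhjil
  rot[14] = $hjiiiiiijhjilk
Sorted (with $ < everything):
  sorted[0] = $hjiiiiiijhjilk
  sorted[1] = hjiiiiiijhjilk$
  sorted[2] = hjilk$hjiiiiiij
  sorted[3] = iiiiiijhjilk$hj
  sorted[4] = iiiiijhjilk$hji
  sorted[5] = iiiijhjilk$hjii
  sorted[6] = iiijhjilk$hjiii
  sorted[7] = iijhjilk$hjiiii
  sorted[8] = ijhjilk$hjiiiii
  sorted[9] = ilk$hjiiiiiijhj
  sorted[10] = jhjilk$hjiiiiii
  sorted[11] = jiiiiiijhjilk$h
  sorted[12] = jilk$hjiiiiiijh
  sorted[13] = k$hjiiiiiijhjil
  sorted[14] = lk$hjiiiiiijhji
sorted[5] = iiiijhjilk$hjii

Answer: iiiijhjilk$hjii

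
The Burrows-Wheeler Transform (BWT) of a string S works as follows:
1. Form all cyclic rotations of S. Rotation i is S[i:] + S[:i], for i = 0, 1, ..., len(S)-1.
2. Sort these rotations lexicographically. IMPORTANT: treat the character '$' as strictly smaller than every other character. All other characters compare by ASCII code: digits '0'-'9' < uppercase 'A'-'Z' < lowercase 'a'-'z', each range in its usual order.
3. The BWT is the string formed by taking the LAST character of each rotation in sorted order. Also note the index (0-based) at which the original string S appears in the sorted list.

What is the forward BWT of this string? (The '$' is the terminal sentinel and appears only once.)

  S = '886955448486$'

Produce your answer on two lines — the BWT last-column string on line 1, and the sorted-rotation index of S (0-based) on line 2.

Answer: 65485988448$6
11

Derivation:
All 13 rotations (rotation i = S[i:]+S[:i]):
  rot[0] = 886955448486$
  rot[1] = 86955448486$8
  rot[2] = 6955448486$88
  rot[3] = 955448486$886
  rot[4] = 55448486$8869
  rot[5] = 5448486$88695
  rot[6] = 448486$886955
  rot[7] = 48486$8869554
  rot[8] = 8486$88695544
  rot[9] = 486$886955448
  rot[10] = 86$8869554484
  rot[11] = 6$88695544848
  rot[12] = $886955448486
Sorted (with $ < everything):
  sorted[0] = $886955448486  (last char: '6')
  sorted[1] = 448486$886955  (last char: '5')
  sorted[2] = 48486$8869554  (last char: '4')
  sorted[3] = 486$886955448  (last char: '8')
  sorted[4] = 5448486$88695  (last char: '5')
  sorted[5] = 55448486$8869  (last char: '9')
  sorted[6] = 6$88695544848  (last char: '8')
  sorted[7] = 6955448486$88  (last char: '8')
  sorted[8] = 8486$88695544  (last char: '4')
  sorted[9] = 86$8869554484  (last char: '4')
  sorted[10] = 86955448486$8  (last char: '8')
  sorted[11] = 886955448486$  (last char: '$')
  sorted[12] = 955448486$886  (last char: '6')
Last column: 65485988448$6
Original string S is at sorted index 11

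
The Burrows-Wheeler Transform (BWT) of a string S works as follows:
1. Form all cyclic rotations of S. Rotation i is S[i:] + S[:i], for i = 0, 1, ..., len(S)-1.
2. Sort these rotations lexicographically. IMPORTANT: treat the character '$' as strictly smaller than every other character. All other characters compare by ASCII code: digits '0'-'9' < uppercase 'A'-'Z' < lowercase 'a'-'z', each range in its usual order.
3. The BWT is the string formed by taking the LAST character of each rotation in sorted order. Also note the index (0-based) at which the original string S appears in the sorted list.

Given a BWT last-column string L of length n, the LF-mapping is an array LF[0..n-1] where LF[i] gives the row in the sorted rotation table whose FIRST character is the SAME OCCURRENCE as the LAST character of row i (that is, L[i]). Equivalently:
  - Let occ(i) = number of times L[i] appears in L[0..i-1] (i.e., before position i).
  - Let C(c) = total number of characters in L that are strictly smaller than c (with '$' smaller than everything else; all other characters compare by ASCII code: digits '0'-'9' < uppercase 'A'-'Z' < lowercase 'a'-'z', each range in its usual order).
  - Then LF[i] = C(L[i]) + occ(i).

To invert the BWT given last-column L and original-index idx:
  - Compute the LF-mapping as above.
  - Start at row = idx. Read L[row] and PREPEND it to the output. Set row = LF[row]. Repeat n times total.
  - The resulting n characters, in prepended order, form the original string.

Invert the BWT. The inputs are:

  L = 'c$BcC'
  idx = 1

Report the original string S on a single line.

Answer: BCcc$

Derivation:
LF mapping: 3 0 1 4 2
Walk LF starting at row 1, prepending L[row]:
  step 1: row=1, L[1]='$', prepend. Next row=LF[1]=0
  step 2: row=0, L[0]='c', prepend. Next row=LF[0]=3
  step 3: row=3, L[3]='c', prepend. Next row=LF[3]=4
  step 4: row=4, L[4]='C', prepend. Next row=LF[4]=2
  step 5: row=2, L[2]='B', prepend. Next row=LF[2]=1
Reversed output: BCcc$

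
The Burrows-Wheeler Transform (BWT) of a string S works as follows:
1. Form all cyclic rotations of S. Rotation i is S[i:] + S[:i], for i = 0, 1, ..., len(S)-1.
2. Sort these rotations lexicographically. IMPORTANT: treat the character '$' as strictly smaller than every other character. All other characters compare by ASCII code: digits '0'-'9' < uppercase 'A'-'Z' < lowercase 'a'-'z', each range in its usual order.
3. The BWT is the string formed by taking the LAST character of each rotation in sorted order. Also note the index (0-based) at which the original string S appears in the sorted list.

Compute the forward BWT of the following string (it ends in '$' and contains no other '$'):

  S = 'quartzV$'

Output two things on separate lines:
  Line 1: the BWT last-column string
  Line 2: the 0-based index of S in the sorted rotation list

Answer: Vzu$arqt
3

Derivation:
All 8 rotations (rotation i = S[i:]+S[:i]):
  rot[0] = quartzV$
  rot[1] = uartzV$q
  rot[2] = artzV$qu
  rot[3] = rtzV$qua
  rot[4] = tzV$quar
  rot[5] = zV$quart
  rot[6] = V$quartz
  rot[7] = $quartzV
Sorted (with $ < everything):
  sorted[0] = $quartzV  (last char: 'V')
  sorted[1] = V$quartz  (last char: 'z')
  sorted[2] = artzV$qu  (last char: 'u')
  sorted[3] = quartzV$  (last char: '$')
  sorted[4] = rtzV$qua  (last char: 'a')
  sorted[5] = tzV$quar  (last char: 'r')
  sorted[6] = uartzV$q  (last char: 'q')
  sorted[7] = zV$quart  (last char: 't')
Last column: Vzu$arqt
Original string S is at sorted index 3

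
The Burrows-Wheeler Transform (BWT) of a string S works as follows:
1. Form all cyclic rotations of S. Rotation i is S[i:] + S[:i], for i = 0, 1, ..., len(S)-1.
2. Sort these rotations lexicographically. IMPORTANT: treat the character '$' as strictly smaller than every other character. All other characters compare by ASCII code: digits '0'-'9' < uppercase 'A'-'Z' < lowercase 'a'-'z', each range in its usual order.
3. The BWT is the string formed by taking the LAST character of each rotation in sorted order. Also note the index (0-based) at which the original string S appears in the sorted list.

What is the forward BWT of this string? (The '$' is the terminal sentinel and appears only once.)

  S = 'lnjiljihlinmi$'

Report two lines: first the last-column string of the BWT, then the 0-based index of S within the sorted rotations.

Answer: iimjjllnhi$nli
10

Derivation:
All 14 rotations (rotation i = S[i:]+S[:i]):
  rot[0] = lnjiljihlinmi$
  rot[1] = njiljihlinmi$l
  rot[2] = jiljihlinmi$ln
  rot[3] = iljihlinmi$lnj
  rot[4] = ljihlinmi$lnji
  rot[5] = jihlinmi$lnjil
  rot[6] = ihlinmi$lnjilj
  rot[7] = hlinmi$lnjilji
  rot[8] = linmi$lnjiljih
  rot[9] = inmi$lnjiljihl
  rot[10] = nmi$lnjiljihli
  rot[11] = mi$lnjiljihlin
  rot[12] = i$lnjiljihlinm
  rot[13] = $lnjiljihlinmi
Sorted (with $ < everything):
  sorted[0] = $lnjiljihlinmi  (last char: 'i')
  sorted[1] = hlinmi$lnjilji  (last char: 'i')
  sorted[2] = i$lnjiljihlinm  (last char: 'm')
  sorted[3] = ihlinmi$lnjilj  (last char: 'j')
  sorted[4] = iljihlinmi$lnj  (last char: 'j')
  sorted[5] = inmi$lnjiljihl  (last char: 'l')
  sorted[6] = jihlinmi$lnjil  (last char: 'l')
  sorted[7] = jiljihlinmi$ln  (last char: 'n')
  sorted[8] = linmi$lnjiljih  (last char: 'h')
  sorted[9] = ljihlinmi$lnji  (last char: 'i')
  sorted[10] = lnjiljihlinmi$  (last char: '$')
  sorted[11] = mi$lnjiljihlin  (last char: 'n')
  sorted[12] = njiljihlinmi$l  (last char: 'l')
  sorted[13] = nmi$lnjiljihli  (last char: 'i')
Last column: iimjjllnhi$nli
Original string S is at sorted index 10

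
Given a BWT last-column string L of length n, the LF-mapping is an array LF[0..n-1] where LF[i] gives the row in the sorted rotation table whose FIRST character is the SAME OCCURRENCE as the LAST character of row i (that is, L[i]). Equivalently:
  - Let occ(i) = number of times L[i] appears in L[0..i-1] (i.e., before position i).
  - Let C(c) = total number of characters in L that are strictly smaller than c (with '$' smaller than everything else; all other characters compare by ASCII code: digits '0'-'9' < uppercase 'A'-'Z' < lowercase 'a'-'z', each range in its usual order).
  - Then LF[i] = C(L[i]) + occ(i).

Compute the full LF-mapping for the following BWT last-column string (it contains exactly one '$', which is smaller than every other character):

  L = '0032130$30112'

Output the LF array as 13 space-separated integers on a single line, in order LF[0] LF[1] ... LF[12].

Answer: 1 2 10 8 5 11 3 0 12 4 6 7 9

Derivation:
Char counts: '$':1, '0':4, '1':3, '2':2, '3':3
C (first-col start): C('$')=0, C('0')=1, C('1')=5, C('2')=8, C('3')=10
L[0]='0': occ=0, LF[0]=C('0')+0=1+0=1
L[1]='0': occ=1, LF[1]=C('0')+1=1+1=2
L[2]='3': occ=0, LF[2]=C('3')+0=10+0=10
L[3]='2': occ=0, LF[3]=C('2')+0=8+0=8
L[4]='1': occ=0, LF[4]=C('1')+0=5+0=5
L[5]='3': occ=1, LF[5]=C('3')+1=10+1=11
L[6]='0': occ=2, LF[6]=C('0')+2=1+2=3
L[7]='$': occ=0, LF[7]=C('$')+0=0+0=0
L[8]='3': occ=2, LF[8]=C('3')+2=10+2=12
L[9]='0': occ=3, LF[9]=C('0')+3=1+3=4
L[10]='1': occ=1, LF[10]=C('1')+1=5+1=6
L[11]='1': occ=2, LF[11]=C('1')+2=5+2=7
L[12]='2': occ=1, LF[12]=C('2')+1=8+1=9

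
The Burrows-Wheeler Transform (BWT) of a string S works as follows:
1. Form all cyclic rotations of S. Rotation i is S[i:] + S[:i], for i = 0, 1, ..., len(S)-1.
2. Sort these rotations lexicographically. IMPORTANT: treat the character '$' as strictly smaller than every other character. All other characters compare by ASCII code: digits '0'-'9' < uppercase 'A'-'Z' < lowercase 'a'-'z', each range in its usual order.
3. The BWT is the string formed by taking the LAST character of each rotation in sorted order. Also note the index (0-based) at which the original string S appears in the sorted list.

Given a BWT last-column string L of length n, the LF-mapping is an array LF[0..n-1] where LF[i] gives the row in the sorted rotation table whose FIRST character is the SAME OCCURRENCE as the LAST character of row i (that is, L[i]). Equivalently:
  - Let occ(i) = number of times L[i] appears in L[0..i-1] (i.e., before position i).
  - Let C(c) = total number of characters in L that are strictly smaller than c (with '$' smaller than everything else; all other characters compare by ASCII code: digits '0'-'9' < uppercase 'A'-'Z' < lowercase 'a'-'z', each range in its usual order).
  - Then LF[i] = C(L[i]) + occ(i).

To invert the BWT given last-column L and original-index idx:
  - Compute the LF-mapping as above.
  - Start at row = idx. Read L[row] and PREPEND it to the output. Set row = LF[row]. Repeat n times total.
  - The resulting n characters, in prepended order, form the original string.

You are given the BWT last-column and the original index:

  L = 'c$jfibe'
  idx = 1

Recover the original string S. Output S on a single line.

Answer: bifejc$

Derivation:
LF mapping: 2 0 6 4 5 1 3
Walk LF starting at row 1, prepending L[row]:
  step 1: row=1, L[1]='$', prepend. Next row=LF[1]=0
  step 2: row=0, L[0]='c', prepend. Next row=LF[0]=2
  step 3: row=2, L[2]='j', prepend. Next row=LF[2]=6
  step 4: row=6, L[6]='e', prepend. Next row=LF[6]=3
  step 5: row=3, L[3]='f', prepend. Next row=LF[3]=4
  step 6: row=4, L[4]='i', prepend. Next row=LF[4]=5
  step 7: row=5, L[5]='b', prepend. Next row=LF[5]=1
Reversed output: bifejc$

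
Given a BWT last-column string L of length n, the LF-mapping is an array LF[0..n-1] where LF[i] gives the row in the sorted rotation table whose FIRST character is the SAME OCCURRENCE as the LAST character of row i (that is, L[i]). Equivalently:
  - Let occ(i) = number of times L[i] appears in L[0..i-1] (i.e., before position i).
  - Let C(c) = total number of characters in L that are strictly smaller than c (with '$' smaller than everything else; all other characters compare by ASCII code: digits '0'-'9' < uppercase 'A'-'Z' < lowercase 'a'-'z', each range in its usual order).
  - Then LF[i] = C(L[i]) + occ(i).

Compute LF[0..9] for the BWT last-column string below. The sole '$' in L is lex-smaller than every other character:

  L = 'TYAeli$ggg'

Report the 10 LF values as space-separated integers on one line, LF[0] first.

Answer: 2 3 1 4 9 8 0 5 6 7

Derivation:
Char counts: '$':1, 'A':1, 'T':1, 'Y':1, 'e':1, 'g':3, 'i':1, 'l':1
C (first-col start): C('$')=0, C('A')=1, C('T')=2, C('Y')=3, C('e')=4, C('g')=5, C('i')=8, C('l')=9
L[0]='T': occ=0, LF[0]=C('T')+0=2+0=2
L[1]='Y': occ=0, LF[1]=C('Y')+0=3+0=3
L[2]='A': occ=0, LF[2]=C('A')+0=1+0=1
L[3]='e': occ=0, LF[3]=C('e')+0=4+0=4
L[4]='l': occ=0, LF[4]=C('l')+0=9+0=9
L[5]='i': occ=0, LF[5]=C('i')+0=8+0=8
L[6]='$': occ=0, LF[6]=C('$')+0=0+0=0
L[7]='g': occ=0, LF[7]=C('g')+0=5+0=5
L[8]='g': occ=1, LF[8]=C('g')+1=5+1=6
L[9]='g': occ=2, LF[9]=C('g')+2=5+2=7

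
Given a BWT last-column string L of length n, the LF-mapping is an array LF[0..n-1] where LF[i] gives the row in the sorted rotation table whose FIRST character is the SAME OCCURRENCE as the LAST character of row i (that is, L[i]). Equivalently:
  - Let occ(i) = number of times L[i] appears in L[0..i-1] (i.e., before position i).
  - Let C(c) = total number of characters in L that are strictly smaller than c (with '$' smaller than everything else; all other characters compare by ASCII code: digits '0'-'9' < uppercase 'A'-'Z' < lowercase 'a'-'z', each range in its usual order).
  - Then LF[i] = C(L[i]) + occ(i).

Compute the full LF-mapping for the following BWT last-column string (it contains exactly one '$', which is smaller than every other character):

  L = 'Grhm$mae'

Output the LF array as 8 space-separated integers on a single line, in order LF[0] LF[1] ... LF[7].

Answer: 1 7 4 5 0 6 2 3

Derivation:
Char counts: '$':1, 'G':1, 'a':1, 'e':1, 'h':1, 'm':2, 'r':1
C (first-col start): C('$')=0, C('G')=1, C('a')=2, C('e')=3, C('h')=4, C('m')=5, C('r')=7
L[0]='G': occ=0, LF[0]=C('G')+0=1+0=1
L[1]='r': occ=0, LF[1]=C('r')+0=7+0=7
L[2]='h': occ=0, LF[2]=C('h')+0=4+0=4
L[3]='m': occ=0, LF[3]=C('m')+0=5+0=5
L[4]='$': occ=0, LF[4]=C('$')+0=0+0=0
L[5]='m': occ=1, LF[5]=C('m')+1=5+1=6
L[6]='a': occ=0, LF[6]=C('a')+0=2+0=2
L[7]='e': occ=0, LF[7]=C('e')+0=3+0=3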